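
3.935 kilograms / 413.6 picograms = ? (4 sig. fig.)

(3.935 × 10^3) / (413.6 × 10^-12) = 0.009514 × 10^15

9514000000000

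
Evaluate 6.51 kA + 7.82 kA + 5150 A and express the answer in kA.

In kA:
  6.51 kA → 6.51
  7.82 kA → 7.82
  5150 A = 5150 × 10^-3 kA = 5.15
Sum: 6.51 + 7.82 + 5.15 = 19.48

19.48 kA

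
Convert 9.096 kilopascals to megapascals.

kilo = 10³, mega = 10⁶; factor is 10⁻³.
9.096 × 10⁻³ = 0.009096

0.009096 megapascals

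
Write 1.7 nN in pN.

1700 pN

nano = 1e-9, pico = 1e-12; factor is 1e3.
1.7 × 1e3 = 1700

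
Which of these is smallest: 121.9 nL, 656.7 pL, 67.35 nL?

121.9 nL = 0.0000001219 L
656.7 pL = 0.0000000006567 L
67.35 nL = 0.00000006735 L

656.7 pL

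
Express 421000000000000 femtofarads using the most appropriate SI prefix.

= 421 × 10⁻³ farads; 10⁻³ is milli.

421 millifarads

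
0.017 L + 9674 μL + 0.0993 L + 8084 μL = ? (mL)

In mL:
  0.017 L = 0.017 × 10^3 mL = 17
  9674 μL = 9674 × 10^-3 mL = 9.674
  0.0993 L = 0.0993 × 10^3 mL = 99.3
  8084 μL = 8084 × 10^-3 mL = 8.084
Sum: 17 + 9.674 + 99.3 + 8.084 = 134.058

134.058 mL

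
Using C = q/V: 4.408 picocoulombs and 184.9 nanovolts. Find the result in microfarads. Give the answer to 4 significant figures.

(4.408 × 10^-12) / (184.9 × 10^-9) = 0.0238399 × 10^-3 F

23.84 microfarads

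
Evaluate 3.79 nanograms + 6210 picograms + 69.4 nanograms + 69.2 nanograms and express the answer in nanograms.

In nanograms:
  3.79 nanograms → 3.79
  6210 picograms = 6210e-3 nanograms = 6.21
  69.4 nanograms → 69.4
  69.2 nanograms → 69.2
Sum: 3.79 + 6.21 + 69.4 + 69.2 = 148.6

148.6 nanograms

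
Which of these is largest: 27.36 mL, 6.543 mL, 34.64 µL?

27.36 mL = 0.02736 L
6.543 mL = 0.006543 L
34.64 µL = 0.00003464 L

27.36 mL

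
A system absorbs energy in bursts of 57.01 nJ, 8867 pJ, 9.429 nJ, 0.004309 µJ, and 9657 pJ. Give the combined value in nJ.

In nJ:
  57.01 nJ → 57.01
  8867 pJ = 8867 × 10^-3 nJ = 8.867
  9.429 nJ → 9.429
  0.004309 µJ = 0.004309 × 10^3 nJ = 4.309
  9657 pJ = 9657 × 10^-3 nJ = 9.657
Sum: 57.01 + 8.867 + 9.429 + 4.309 + 9.657 = 89.272

89.272 nJ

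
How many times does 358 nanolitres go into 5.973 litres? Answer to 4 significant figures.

16680000

(5.973) / (358 × 10^-9) = 0.016684 × 10^9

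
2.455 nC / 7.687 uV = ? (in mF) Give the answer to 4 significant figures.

(2.455e-9) / (7.687e-6) = 0.31937e-3 F

0.3194 mF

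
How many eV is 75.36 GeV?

giga = 10^9, (no prefix) = 10^0; factor is 10^9.
75.36 × 10^9 = 75360000000

75360000000 eV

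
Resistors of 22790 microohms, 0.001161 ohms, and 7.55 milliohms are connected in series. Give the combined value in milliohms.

In milliohms:
  22790 microohms = 22790 × 10⁻³ milliohms = 22.79
  0.001161 ohms = 0.001161 × 10³ milliohms = 1.161
  7.55 milliohms → 7.55
Sum: 22.79 + 1.161 + 7.55 = 31.501

31.501 milliohms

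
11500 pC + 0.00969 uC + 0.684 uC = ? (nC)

In nC:
  11500 pC = 11500 × 10^-3 nC = 11.5
  0.00969 uC = 0.00969 × 10^3 nC = 9.69
  0.684 uC = 0.684 × 10^3 nC = 684
Sum: 11.5 + 9.69 + 684 = 705.19

705.19 nC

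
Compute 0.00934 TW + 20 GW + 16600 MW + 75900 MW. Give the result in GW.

In GW:
  0.00934 TW = 0.00934e3 GW = 9.34
  20 GW → 20
  16600 MW = 16600e-3 GW = 16.6
  75900 MW = 75900e-3 GW = 75.9
Sum: 9.34 + 20 + 16.6 + 75.9 = 121.84

121.84 GW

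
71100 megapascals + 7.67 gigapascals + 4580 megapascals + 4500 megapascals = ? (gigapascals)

87.85 gigapascals

In gigapascals:
  71100 megapascals = 71100e-3 gigapascals = 71.1
  7.67 gigapascals → 7.67
  4580 megapascals = 4580e-3 gigapascals = 4.58
  4500 megapascals = 4500e-3 gigapascals = 4.5
Sum: 71.1 + 7.67 + 4.58 + 4.5 = 87.85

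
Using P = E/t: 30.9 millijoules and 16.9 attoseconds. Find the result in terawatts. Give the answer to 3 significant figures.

1830 terawatts

(30.9e-3) / (16.9e-18) = 1.8284e15 W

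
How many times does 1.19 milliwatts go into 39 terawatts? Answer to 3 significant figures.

32800000000000000

(39e12) / (1.19e-3) = 32.77e15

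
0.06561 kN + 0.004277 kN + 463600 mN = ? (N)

533.487 N

In N:
  0.06561 kN = 0.06561e3 N = 65.61
  0.004277 kN = 0.004277e3 N = 4.277
  463600 mN = 463600e-3 N = 463.6
Sum: 65.61 + 4.277 + 463.6 = 533.487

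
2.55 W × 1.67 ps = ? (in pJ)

4.2585 pJ

2.55 × 1.67 × 10^-12 = 4.2585 × 10^-12 J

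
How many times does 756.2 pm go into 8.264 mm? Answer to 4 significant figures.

(8.264 × 10⁻³) / (756.2 × 10⁻¹²) = 0.010928 × 10⁹

10930000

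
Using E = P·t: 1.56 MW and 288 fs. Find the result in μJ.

1.56 × 10^6 × 288 × 10^-15 = 449.28 × 10^-9 J

0.44928 μJ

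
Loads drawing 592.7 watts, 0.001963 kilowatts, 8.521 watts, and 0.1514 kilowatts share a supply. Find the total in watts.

754.584 watts

In watts:
  592.7 watts → 592.7
  0.001963 kilowatts = 0.001963 × 10³ watts = 1.963
  8.521 watts → 8.521
  0.1514 kilowatts = 0.1514 × 10³ watts = 151.4
Sum: 592.7 + 1.963 + 8.521 + 151.4 = 754.584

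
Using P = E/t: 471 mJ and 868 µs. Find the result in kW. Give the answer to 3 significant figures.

0.543 kW

(471 × 10^-3) / (868 × 10^-6) = 0.54263 × 10^3 W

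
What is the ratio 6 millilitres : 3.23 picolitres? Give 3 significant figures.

(6e-3) / (3.23e-12) = 1.858e9

1860000000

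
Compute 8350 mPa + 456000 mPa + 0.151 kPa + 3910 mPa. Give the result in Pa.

619.26 Pa

In Pa:
  8350 mPa = 8350e-3 Pa = 8.35
  456000 mPa = 456000e-3 Pa = 456
  0.151 kPa = 0.151e3 Pa = 151
  3910 mPa = 3910e-3 Pa = 3.91
Sum: 8.35 + 456 + 151 + 3.91 = 619.26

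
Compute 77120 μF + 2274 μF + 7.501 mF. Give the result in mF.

In mF:
  77120 μF = 77120e-3 mF = 77.12
  2274 μF = 2274e-3 mF = 2.274
  7.501 mF → 7.501
Sum: 77.12 + 2.274 + 7.501 = 86.895

86.895 mF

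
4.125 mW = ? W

milli = 1e-3, (no prefix) = 1e0; factor is 1e-3.
4.125 × 1e-3 = 0.004125

0.004125 W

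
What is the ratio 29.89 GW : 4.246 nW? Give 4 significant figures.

(29.89e9) / (4.246e-9) = 7.0396e18

7040000000000000000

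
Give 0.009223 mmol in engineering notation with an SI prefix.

9.223 umol

= 9.223 × 10^-6 mol; 10^-6 is micro.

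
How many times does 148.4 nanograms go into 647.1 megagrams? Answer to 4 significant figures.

4361000000000000

(647.1 × 10⁶) / (148.4 × 10⁻⁹) = 4.3605 × 10¹⁵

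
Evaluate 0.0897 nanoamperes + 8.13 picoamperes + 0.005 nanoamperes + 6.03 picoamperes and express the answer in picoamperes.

108.86 picoamperes

In picoamperes:
  0.0897 nanoamperes = 0.0897e3 picoamperes = 89.7
  8.13 picoamperes → 8.13
  0.005 nanoamperes = 0.005e3 picoamperes = 5
  6.03 picoamperes → 6.03
Sum: 89.7 + 8.13 + 5 + 6.03 = 108.86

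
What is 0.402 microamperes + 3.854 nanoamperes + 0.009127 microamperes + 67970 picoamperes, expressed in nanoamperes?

482.951 nanoamperes

In nanoamperes:
  0.402 microamperes = 0.402e3 nanoamperes = 402
  3.854 nanoamperes → 3.854
  0.009127 microamperes = 0.009127e3 nanoamperes = 9.127
  67970 picoamperes = 67970e-3 nanoamperes = 67.97
Sum: 402 + 3.854 + 9.127 + 67.97 = 482.951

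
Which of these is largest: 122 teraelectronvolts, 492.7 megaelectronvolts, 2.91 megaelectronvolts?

122 teraelectronvolts

122 teraelectronvolts = 122000000000000 electronvolts
492.7 megaelectronvolts = 492700000 electronvolts
2.91 megaelectronvolts = 2910000 electronvolts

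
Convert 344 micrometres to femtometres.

344000000000 femtometres

micro = 10⁻⁶, femto = 10⁻¹⁵; factor is 10⁹.
344 × 10⁹ = 344000000000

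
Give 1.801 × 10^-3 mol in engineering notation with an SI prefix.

= 1.801 × 10^-3 mol; 10^-3 is milli.

1.801 mmol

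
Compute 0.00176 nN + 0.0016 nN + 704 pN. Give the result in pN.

707.36 pN

In pN:
  0.00176 nN = 0.00176 × 10³ pN = 1.76
  0.0016 nN = 0.0016 × 10³ pN = 1.6
  704 pN → 704
Sum: 1.76 + 1.6 + 704 = 707.36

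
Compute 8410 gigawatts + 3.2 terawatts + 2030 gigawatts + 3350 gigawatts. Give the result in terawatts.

16.99 terawatts

In terawatts:
  8410 gigawatts = 8410e-3 terawatts = 8.41
  3.2 terawatts → 3.2
  2030 gigawatts = 2030e-3 terawatts = 2.03
  3350 gigawatts = 3350e-3 terawatts = 3.35
Sum: 8.41 + 3.2 + 2.03 + 3.35 = 16.99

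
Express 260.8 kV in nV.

260800000000000 nV

kilo = 10³, nano = 10⁻⁹; factor is 10¹².
260.8 × 10¹² = 260800000000000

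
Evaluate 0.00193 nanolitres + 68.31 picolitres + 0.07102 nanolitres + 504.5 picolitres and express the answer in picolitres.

In picolitres:
  0.00193 nanolitres = 0.00193 × 10^3 picolitres = 1.93
  68.31 picolitres → 68.31
  0.07102 nanolitres = 0.07102 × 10^3 picolitres = 71.02
  504.5 picolitres → 504.5
Sum: 1.93 + 68.31 + 71.02 + 504.5 = 645.76

645.76 picolitres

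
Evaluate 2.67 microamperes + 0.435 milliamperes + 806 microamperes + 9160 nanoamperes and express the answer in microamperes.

In microamperes:
  2.67 microamperes → 2.67
  0.435 milliamperes = 0.435 × 10^3 microamperes = 435
  806 microamperes → 806
  9160 nanoamperes = 9160 × 10^-3 microamperes = 9.16
Sum: 2.67 + 435 + 806 + 9.16 = 1252.83

1252.83 microamperes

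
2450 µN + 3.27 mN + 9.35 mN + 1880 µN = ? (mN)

In mN:
  2450 µN = 2450 × 10⁻³ mN = 2.45
  3.27 mN → 3.27
  9.35 mN → 9.35
  1880 µN = 1880 × 10⁻³ mN = 1.88
Sum: 2.45 + 3.27 + 9.35 + 1.88 = 16.95

16.95 mN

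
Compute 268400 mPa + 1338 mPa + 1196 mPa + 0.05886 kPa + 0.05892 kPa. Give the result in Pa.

In Pa:
  268400 mPa = 268400 × 10⁻³ Pa = 268.4
  1338 mPa = 1338 × 10⁻³ Pa = 1.338
  1196 mPa = 1196 × 10⁻³ Pa = 1.196
  0.05886 kPa = 0.05886 × 10³ Pa = 58.86
  0.05892 kPa = 0.05892 × 10³ Pa = 58.92
Sum: 268.4 + 1.338 + 1.196 + 58.86 + 58.92 = 388.714

388.714 Pa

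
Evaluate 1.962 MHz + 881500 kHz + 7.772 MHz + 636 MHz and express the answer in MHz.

1527.234 MHz

In MHz:
  1.962 MHz → 1.962
  881500 kHz = 881500e-3 MHz = 881.5
  7.772 MHz → 7.772
  636 MHz → 636
Sum: 1.962 + 881.5 + 7.772 + 636 = 1527.234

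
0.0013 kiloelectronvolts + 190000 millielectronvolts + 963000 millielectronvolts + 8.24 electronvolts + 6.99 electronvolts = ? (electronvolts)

In electronvolts:
  0.0013 kiloelectronvolts = 0.0013e3 electronvolts = 1.3
  190000 millielectronvolts = 190000e-3 electronvolts = 190
  963000 millielectronvolts = 963000e-3 electronvolts = 963
  8.24 electronvolts → 8.24
  6.99 electronvolts → 6.99
Sum: 1.3 + 190 + 963 + 8.24 + 6.99 = 1169.53

1169.53 electronvolts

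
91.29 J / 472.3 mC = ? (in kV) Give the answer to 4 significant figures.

(91.29) / (472.3 × 10^-3) = 0.193288 × 10^3 V

0.1933 kV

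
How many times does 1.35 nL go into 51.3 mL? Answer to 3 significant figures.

38000000

(51.3 × 10^-3) / (1.35 × 10^-9) = 38 × 10^6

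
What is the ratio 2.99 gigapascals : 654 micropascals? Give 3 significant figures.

(2.99e9) / (654e-6) = 0.004572e15

4570000000000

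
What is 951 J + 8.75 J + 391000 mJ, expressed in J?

In J:
  951 J → 951
  8.75 J → 8.75
  391000 mJ = 391000 × 10⁻³ J = 391
Sum: 951 + 8.75 + 391 = 1350.75

1350.75 J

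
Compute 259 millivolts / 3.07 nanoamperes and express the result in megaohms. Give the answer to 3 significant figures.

(259 × 10^-3) / (3.07 × 10^-9) = 84.365 × 10^6 Ω

84.4 megaohms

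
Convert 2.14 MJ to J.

2140000 J

mega = 10^6, (no prefix) = 10^0; factor is 10^6.
2.14 × 10^6 = 2140000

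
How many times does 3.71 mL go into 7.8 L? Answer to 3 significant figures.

(7.8) / (3.71e-3) = 2.102e3

2100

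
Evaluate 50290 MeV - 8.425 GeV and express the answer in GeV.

In GeV:
  50290 MeV = 50290 × 10⁻³ GeV = 50.29
  8.425 GeV → 8.425
Difference: 50.29 - 8.425 = 41.865

41.865 GeV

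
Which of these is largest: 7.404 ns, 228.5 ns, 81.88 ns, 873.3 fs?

228.5 ns

7.404 ns = 0.000000007404 s
228.5 ns = 0.0000002285 s
81.88 ns = 0.00000008188 s
873.3 fs = 0.0000000000008733 s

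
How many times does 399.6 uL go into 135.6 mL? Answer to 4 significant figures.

339.3

(135.6 × 10^-3) / (399.6 × 10^-6) = 0.33934 × 10^3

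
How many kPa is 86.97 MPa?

mega = 10⁶, kilo = 10³; factor is 10³.
86.97 × 10³ = 86970

86970 kPa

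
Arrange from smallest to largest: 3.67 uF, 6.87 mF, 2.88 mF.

3.67 uF < 2.88 mF < 6.87 mF

3.67 uF = 0.00000367 F
6.87 mF = 0.00687 F
2.88 mF = 0.00288 F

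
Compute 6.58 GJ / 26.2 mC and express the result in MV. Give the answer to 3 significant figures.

251000 MV

(6.58 × 10^9) / (26.2 × 10^-3) = 0.25115 × 10^12 V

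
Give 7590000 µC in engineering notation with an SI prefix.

= 7.59 C; mantissa already in [1, 1000).

7.59 C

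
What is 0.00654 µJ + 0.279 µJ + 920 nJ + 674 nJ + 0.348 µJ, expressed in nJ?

In nJ:
  0.00654 µJ = 0.00654e3 nJ = 6.54
  0.279 µJ = 0.279e3 nJ = 279
  920 nJ → 920
  674 nJ → 674
  0.348 µJ = 0.348e3 nJ = 348
Sum: 6.54 + 279 + 920 + 674 + 348 = 2227.54

2227.54 nJ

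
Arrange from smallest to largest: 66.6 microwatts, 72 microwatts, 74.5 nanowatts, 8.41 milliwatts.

74.5 nanowatts < 66.6 microwatts < 72 microwatts < 8.41 milliwatts

66.6 microwatts = 0.0000666 watts
72 microwatts = 0.000072 watts
74.5 nanowatts = 0.0000000745 watts
8.41 milliwatts = 0.00841 watts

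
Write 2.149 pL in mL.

0.000000002149 mL

pico = 10⁻¹², milli = 10⁻³; factor is 10⁻⁹.
2.149 × 10⁻⁹ = 0.000000002149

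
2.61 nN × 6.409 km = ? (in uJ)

2.61 × 10⁻⁹ × 6.409 × 10³ = 16.72749 × 10⁻⁶ J

16.72749 uJ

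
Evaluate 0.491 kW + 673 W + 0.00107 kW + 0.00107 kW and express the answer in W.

In W:
  0.491 kW = 0.491 × 10^3 W = 491
  673 W → 673
  0.00107 kW = 0.00107 × 10^3 W = 1.07
  0.00107 kW = 0.00107 × 10^3 W = 1.07
Sum: 491 + 673 + 1.07 + 1.07 = 1166.14

1166.14 W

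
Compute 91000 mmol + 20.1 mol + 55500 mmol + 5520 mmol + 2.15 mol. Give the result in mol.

In mol:
  91000 mmol = 91000 × 10⁻³ mol = 91
  20.1 mol → 20.1
  55500 mmol = 55500 × 10⁻³ mol = 55.5
  5520 mmol = 5520 × 10⁻³ mol = 5.52
  2.15 mol → 2.15
Sum: 91 + 20.1 + 55.5 + 5.52 + 2.15 = 174.27

174.27 mol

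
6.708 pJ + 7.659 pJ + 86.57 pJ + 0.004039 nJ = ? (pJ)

104.976 pJ

In pJ:
  6.708 pJ → 6.708
  7.659 pJ → 7.659
  86.57 pJ → 86.57
  0.004039 nJ = 0.004039 × 10^3 pJ = 4.039
Sum: 6.708 + 7.659 + 86.57 + 4.039 = 104.976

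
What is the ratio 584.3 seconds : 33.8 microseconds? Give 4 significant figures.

17290000

(584.3) / (33.8 × 10⁻⁶) = 17.287 × 10⁶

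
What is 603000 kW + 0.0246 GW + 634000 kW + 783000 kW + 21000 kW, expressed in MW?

In MW:
  603000 kW = 603000 × 10^-3 MW = 603
  0.0246 GW = 0.0246 × 10^3 MW = 24.6
  634000 kW = 634000 × 10^-3 MW = 634
  783000 kW = 783000 × 10^-3 MW = 783
  21000 kW = 21000 × 10^-3 MW = 21
Sum: 603 + 24.6 + 634 + 783 + 21 = 2065.6

2065.6 MW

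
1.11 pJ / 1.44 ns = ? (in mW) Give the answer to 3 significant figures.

0.771 mW

(1.11e-12) / (1.44e-9) = 0.77083e-3 W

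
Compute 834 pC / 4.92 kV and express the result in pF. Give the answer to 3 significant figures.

0.170 pF

(834e-12) / (4.92e3) = 169.51e-15 F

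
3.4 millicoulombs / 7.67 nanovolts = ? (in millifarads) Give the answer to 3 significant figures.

443000000 millifarads

(3.4e-3) / (7.67e-9) = 0.44329e6 F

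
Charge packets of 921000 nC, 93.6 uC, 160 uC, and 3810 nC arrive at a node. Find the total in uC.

1178.41 uC

In uC:
  921000 nC = 921000 × 10⁻³ uC = 921
  93.6 uC → 93.6
  160 uC → 160
  3810 nC = 3810 × 10⁻³ uC = 3.81
Sum: 921 + 93.6 + 160 + 3.81 = 1178.41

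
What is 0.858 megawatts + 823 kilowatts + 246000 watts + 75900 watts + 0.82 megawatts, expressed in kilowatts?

2822.9 kilowatts

In kilowatts:
  0.858 megawatts = 0.858 × 10^3 kilowatts = 858
  823 kilowatts → 823
  246000 watts = 246000 × 10^-3 kilowatts = 246
  75900 watts = 75900 × 10^-3 kilowatts = 75.9
  0.82 megawatts = 0.82 × 10^3 kilowatts = 820
Sum: 858 + 823 + 246 + 75.9 + 820 = 2822.9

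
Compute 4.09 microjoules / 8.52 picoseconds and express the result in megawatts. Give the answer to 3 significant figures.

0.480 megawatts

(4.09 × 10⁻⁶) / (8.52 × 10⁻¹²) = 0.48005 × 10⁶ W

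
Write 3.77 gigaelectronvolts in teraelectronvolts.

0.00377 teraelectronvolts

giga = 10⁹, tera = 10¹²; factor is 10⁻³.
3.77 × 10⁻³ = 0.00377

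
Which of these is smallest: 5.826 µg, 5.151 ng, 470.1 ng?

5.151 ng

5.826 µg = 0.000005826 g
5.151 ng = 0.000000005151 g
470.1 ng = 0.0000004701 g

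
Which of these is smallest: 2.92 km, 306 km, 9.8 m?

9.8 m

2.92 km = 2920 m
306 km = 306000 m
9.8 m = 9.8 m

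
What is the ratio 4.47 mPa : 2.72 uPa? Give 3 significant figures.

1640

(4.47 × 10⁻³) / (2.72 × 10⁻⁶) = 1.643 × 10³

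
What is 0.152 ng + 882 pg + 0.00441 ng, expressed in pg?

In pg:
  0.152 ng = 0.152e3 pg = 152
  882 pg → 882
  0.00441 ng = 0.00441e3 pg = 4.41
Sum: 152 + 882 + 4.41 = 1038.41

1038.41 pg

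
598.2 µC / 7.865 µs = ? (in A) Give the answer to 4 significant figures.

76.06 A

(598.2 × 10⁻⁶) / (7.865 × 10⁻⁶) = 76.0585 A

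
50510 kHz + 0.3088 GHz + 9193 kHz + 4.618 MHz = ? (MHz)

In MHz:
  50510 kHz = 50510 × 10^-3 MHz = 50.51
  0.3088 GHz = 0.3088 × 10^3 MHz = 308.8
  9193 kHz = 9193 × 10^-3 MHz = 9.193
  4.618 MHz → 4.618
Sum: 50.51 + 308.8 + 9.193 + 4.618 = 373.121

373.121 MHz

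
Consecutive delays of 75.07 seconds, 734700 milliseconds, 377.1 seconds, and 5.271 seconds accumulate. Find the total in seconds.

1192.141 seconds

In seconds:
  75.07 seconds → 75.07
  734700 milliseconds = 734700 × 10⁻³ seconds = 734.7
  377.1 seconds → 377.1
  5.271 seconds → 5.271
Sum: 75.07 + 734.7 + 377.1 + 5.271 = 1192.141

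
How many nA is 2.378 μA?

2378 nA

micro = 1e-6, nano = 1e-9; factor is 1e3.
2.378 × 1e3 = 2378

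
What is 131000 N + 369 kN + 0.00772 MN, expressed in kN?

507.72 kN

In kN:
  131000 N = 131000 × 10⁻³ kN = 131
  369 kN → 369
  0.00772 MN = 0.00772 × 10³ kN = 7.72
Sum: 131 + 369 + 7.72 = 507.72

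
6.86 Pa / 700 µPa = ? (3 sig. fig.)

(6.86) / (700 × 10^-6) = 0.0098 × 10^6

9800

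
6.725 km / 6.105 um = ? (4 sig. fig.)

(6.725 × 10³) / (6.105 × 10⁻⁶) = 1.1016 × 10⁹

1102000000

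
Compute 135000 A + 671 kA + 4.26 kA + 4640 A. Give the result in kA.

In kA:
  135000 A = 135000 × 10^-3 kA = 135
  671 kA → 671
  4.26 kA → 4.26
  4640 A = 4640 × 10^-3 kA = 4.64
Sum: 135 + 671 + 4.26 + 4.64 = 814.9

814.9 kA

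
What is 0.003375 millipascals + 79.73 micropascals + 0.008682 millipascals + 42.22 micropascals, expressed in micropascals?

134.007 micropascals

In micropascals:
  0.003375 millipascals = 0.003375 × 10^3 micropascals = 3.375
  79.73 micropascals → 79.73
  0.008682 millipascals = 0.008682 × 10^3 micropascals = 8.682
  42.22 micropascals → 42.22
Sum: 3.375 + 79.73 + 8.682 + 42.22 = 134.007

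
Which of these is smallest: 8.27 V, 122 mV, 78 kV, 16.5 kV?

8.27 V = 8.27 V
122 mV = 0.122 V
78 kV = 78000 V
16.5 kV = 16500 V

122 mV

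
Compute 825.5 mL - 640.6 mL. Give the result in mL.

In mL:
  825.5 mL → 825.5
  640.6 mL → 640.6
Difference: 825.5 - 640.6 = 184.9

184.9 mL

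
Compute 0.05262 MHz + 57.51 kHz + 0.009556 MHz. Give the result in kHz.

In kHz:
  0.05262 MHz = 0.05262 × 10³ kHz = 52.62
  57.51 kHz → 57.51
  0.009556 MHz = 0.009556 × 10³ kHz = 9.556
Sum: 52.62 + 57.51 + 9.556 = 119.686

119.686 kHz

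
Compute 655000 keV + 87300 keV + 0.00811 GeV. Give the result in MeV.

In MeV:
  655000 keV = 655000 × 10⁻³ MeV = 655
  87300 keV = 87300 × 10⁻³ MeV = 87.3
  0.00811 GeV = 0.00811 × 10³ MeV = 8.11
Sum: 655 + 87.3 + 8.11 = 750.41

750.41 MeV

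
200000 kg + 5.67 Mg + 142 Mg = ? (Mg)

In Mg:
  200000 kg = 200000e-3 Mg = 200
  5.67 Mg → 5.67
  142 Mg → 142
Sum: 200 + 5.67 + 142 = 347.67

347.67 Mg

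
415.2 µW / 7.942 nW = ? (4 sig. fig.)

(415.2e-6) / (7.942e-9) = 52.279e3

52280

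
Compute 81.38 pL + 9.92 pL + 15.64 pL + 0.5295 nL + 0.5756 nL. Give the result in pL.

1212.04 pL

In pL:
  81.38 pL → 81.38
  9.92 pL → 9.92
  15.64 pL → 15.64
  0.5295 nL = 0.5295 × 10³ pL = 529.5
  0.5756 nL = 0.5756 × 10³ pL = 575.6
Sum: 81.38 + 9.92 + 15.64 + 529.5 + 575.6 = 1212.04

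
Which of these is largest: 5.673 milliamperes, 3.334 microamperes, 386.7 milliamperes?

5.673 milliamperes = 0.005673 amperes
3.334 microamperes = 0.000003334 amperes
386.7 milliamperes = 0.3867 amperes

386.7 milliamperes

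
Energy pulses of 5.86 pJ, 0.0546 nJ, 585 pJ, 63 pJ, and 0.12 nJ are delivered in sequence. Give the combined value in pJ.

828.46 pJ

In pJ:
  5.86 pJ → 5.86
  0.0546 nJ = 0.0546e3 pJ = 54.6
  585 pJ → 585
  63 pJ → 63
  0.12 nJ = 0.12e3 pJ = 120
Sum: 5.86 + 54.6 + 585 + 63 + 120 = 828.46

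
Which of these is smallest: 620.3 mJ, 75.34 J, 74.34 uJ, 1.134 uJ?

620.3 mJ = 0.6203 J
75.34 J = 75.34 J
74.34 uJ = 0.00007434 J
1.134 uJ = 0.000001134 J

1.134 uJ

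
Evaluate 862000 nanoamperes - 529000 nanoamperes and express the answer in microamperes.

333 microamperes

In microamperes:
  862000 nanoamperes = 862000 × 10^-3 microamperes = 862
  529000 nanoamperes = 529000 × 10^-3 microamperes = 529
Difference: 862 - 529 = 333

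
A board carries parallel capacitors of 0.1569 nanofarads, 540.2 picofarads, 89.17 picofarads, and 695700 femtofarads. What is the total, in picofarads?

In picofarads:
  0.1569 nanofarads = 0.1569 × 10³ picofarads = 156.9
  540.2 picofarads → 540.2
  89.17 picofarads → 89.17
  695700 femtofarads = 695700 × 10⁻³ picofarads = 695.7
Sum: 156.9 + 540.2 + 89.17 + 695.7 = 1481.97

1481.97 picofarads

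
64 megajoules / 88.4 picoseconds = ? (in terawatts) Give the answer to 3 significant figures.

724000 terawatts

(64 × 10^6) / (88.4 × 10^-12) = 0.72398 × 10^18 W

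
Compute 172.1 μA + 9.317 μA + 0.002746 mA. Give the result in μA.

184.163 μA

In μA:
  172.1 μA → 172.1
  9.317 μA → 9.317
  0.002746 mA = 0.002746e3 μA = 2.746
Sum: 172.1 + 9.317 + 2.746 = 184.163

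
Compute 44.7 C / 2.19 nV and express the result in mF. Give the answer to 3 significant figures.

20400000000000 mF

(44.7) / (2.19e-9) = 20.411e9 F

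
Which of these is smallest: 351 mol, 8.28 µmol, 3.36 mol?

351 mol = 351 mol
8.28 µmol = 0.00000828 mol
3.36 mol = 3.36 mol

8.28 µmol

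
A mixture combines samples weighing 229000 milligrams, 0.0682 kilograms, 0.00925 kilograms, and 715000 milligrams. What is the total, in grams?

1021.45 grams

In grams:
  229000 milligrams = 229000e-3 grams = 229
  0.0682 kilograms = 0.0682e3 grams = 68.2
  0.00925 kilograms = 0.00925e3 grams = 9.25
  715000 milligrams = 715000e-3 grams = 715
Sum: 229 + 68.2 + 9.25 + 715 = 1021.45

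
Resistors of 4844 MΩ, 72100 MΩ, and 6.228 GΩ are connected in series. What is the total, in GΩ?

In GΩ:
  4844 MΩ = 4844 × 10⁻³ GΩ = 4.844
  72100 MΩ = 72100 × 10⁻³ GΩ = 72.1
  6.228 GΩ → 6.228
Sum: 4.844 + 72.1 + 6.228 = 83.172

83.172 GΩ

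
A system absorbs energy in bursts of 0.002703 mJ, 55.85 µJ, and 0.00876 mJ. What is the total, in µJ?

In µJ:
  0.002703 mJ = 0.002703e3 µJ = 2.703
  55.85 µJ → 55.85
  0.00876 mJ = 0.00876e3 µJ = 8.76
Sum: 2.703 + 55.85 + 8.76 = 67.313

67.313 µJ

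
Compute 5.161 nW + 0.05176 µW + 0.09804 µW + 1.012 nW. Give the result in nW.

155.973 nW

In nW:
  5.161 nW → 5.161
  0.05176 µW = 0.05176 × 10^3 nW = 51.76
  0.09804 µW = 0.09804 × 10^3 nW = 98.04
  1.012 nW → 1.012
Sum: 5.161 + 51.76 + 98.04 + 1.012 = 155.973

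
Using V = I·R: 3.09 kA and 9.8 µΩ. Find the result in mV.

3.09e3 × 9.8e-6 = 30.282e-3 V

30.282 mV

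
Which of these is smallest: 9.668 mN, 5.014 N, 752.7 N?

9.668 mN

9.668 mN = 0.009668 N
5.014 N = 5.014 N
752.7 N = 752.7 N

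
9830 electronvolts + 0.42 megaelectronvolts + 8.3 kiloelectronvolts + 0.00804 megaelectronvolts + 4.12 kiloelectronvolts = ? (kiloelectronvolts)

450.29 kiloelectronvolts

In kiloelectronvolts:
  9830 electronvolts = 9830 × 10^-3 kiloelectronvolts = 9.83
  0.42 megaelectronvolts = 0.42 × 10^3 kiloelectronvolts = 420
  8.3 kiloelectronvolts → 8.3
  0.00804 megaelectronvolts = 0.00804 × 10^3 kiloelectronvolts = 8.04
  4.12 kiloelectronvolts → 4.12
Sum: 9.83 + 420 + 8.3 + 8.04 + 4.12 = 450.29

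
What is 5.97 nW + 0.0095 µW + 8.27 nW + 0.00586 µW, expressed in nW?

29.6 nW

In nW:
  5.97 nW → 5.97
  0.0095 µW = 0.0095 × 10³ nW = 9.5
  8.27 nW → 8.27
  0.00586 µW = 0.00586 × 10³ nW = 5.86
Sum: 5.97 + 9.5 + 8.27 + 5.86 = 29.6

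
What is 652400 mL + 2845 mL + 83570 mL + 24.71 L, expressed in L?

In L:
  652400 mL = 652400 × 10^-3 L = 652.4
  2845 mL = 2845 × 10^-3 L = 2.845
  83570 mL = 83570 × 10^-3 L = 83.57
  24.71 L → 24.71
Sum: 652.4 + 2.845 + 83.57 + 24.71 = 763.525

763.525 L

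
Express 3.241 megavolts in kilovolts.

3241 kilovolts

mega = 10⁶, kilo = 10³; factor is 10³.
3.241 × 10³ = 3241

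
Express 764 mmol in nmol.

milli = 10^-3, nano = 10^-9; factor is 10^6.
764 × 10^6 = 764000000

764000000 nmol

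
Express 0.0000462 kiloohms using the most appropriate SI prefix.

46.2 milliohms

= 46.2 × 10⁻³ ohms; 10⁻³ is milli.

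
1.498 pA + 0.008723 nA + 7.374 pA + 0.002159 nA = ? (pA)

In pA:
  1.498 pA → 1.498
  0.008723 nA = 0.008723 × 10³ pA = 8.723
  7.374 pA → 7.374
  0.002159 nA = 0.002159 × 10³ pA = 2.159
Sum: 1.498 + 8.723 + 7.374 + 2.159 = 19.754

19.754 pA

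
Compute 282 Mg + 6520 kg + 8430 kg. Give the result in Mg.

296.95 Mg

In Mg:
  282 Mg → 282
  6520 kg = 6520 × 10⁻³ Mg = 6.52
  8430 kg = 8430 × 10⁻³ Mg = 8.43
Sum: 282 + 6.52 + 8.43 = 296.95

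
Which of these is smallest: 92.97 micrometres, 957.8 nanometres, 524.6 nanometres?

92.97 micrometres = 0.00009297 metres
957.8 nanometres = 0.0000009578 metres
524.6 nanometres = 0.0000005246 metres

524.6 nanometres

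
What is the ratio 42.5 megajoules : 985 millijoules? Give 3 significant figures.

(42.5 × 10^6) / (985 × 10^-3) = 0.04315 × 10^9

43100000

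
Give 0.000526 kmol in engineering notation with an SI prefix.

= 526 × 10⁻³ mol; 10⁻³ is milli.

526 mmol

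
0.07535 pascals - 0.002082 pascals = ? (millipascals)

73.268 millipascals

In millipascals:
  0.07535 pascals = 0.07535 × 10^3 millipascals = 75.35
  0.002082 pascals = 0.002082 × 10^3 millipascals = 2.082
Difference: 75.35 - 2.082 = 73.268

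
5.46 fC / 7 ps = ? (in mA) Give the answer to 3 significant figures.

(5.46e-15) / (7e-12) = 0.78e-3 A

0.780 mA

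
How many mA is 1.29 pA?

0.00000000129 mA

pico = 1e-12, milli = 1e-3; factor is 1e-9.
1.29 × 1e-9 = 0.00000000129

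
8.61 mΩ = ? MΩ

milli = 10⁻³, mega = 10⁶; factor is 10⁻⁹.
8.61 × 10⁻⁹ = 0.00000000861

0.00000000861 MΩ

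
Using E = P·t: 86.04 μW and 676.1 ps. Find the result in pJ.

0.058171644 pJ

86.04 × 10^-6 × 676.1 × 10^-12 = 58171.644 × 10^-18 J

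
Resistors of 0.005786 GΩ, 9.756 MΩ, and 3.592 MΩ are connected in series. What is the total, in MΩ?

19.134 MΩ

In MΩ:
  0.005786 GΩ = 0.005786 × 10³ MΩ = 5.786
  9.756 MΩ → 9.756
  3.592 MΩ → 3.592
Sum: 5.786 + 9.756 + 3.592 = 19.134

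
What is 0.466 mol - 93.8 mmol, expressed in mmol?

In mmol:
  0.466 mol = 0.466 × 10³ mmol = 466
  93.8 mmol → 93.8
Difference: 466 - 93.8 = 372.2

372.2 mmol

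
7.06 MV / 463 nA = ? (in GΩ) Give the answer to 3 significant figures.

(7.06e6) / (463e-9) = 0.015248e15 Ω

15200 GΩ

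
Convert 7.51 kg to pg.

7510000000000000 pg

kilo = 1e3, pico = 1e-12; factor is 1e15.
7.51 × 1e15 = 7510000000000000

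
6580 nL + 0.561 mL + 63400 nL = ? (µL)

In µL:
  6580 nL = 6580 × 10^-3 µL = 6.58
  0.561 mL = 0.561 × 10^3 µL = 561
  63400 nL = 63400 × 10^-3 µL = 63.4
Sum: 6.58 + 561 + 63.4 = 630.98

630.98 µL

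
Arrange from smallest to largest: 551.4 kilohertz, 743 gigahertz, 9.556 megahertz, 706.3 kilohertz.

551.4 kilohertz = 551400 hertz
743 gigahertz = 743000000000 hertz
9.556 megahertz = 9556000 hertz
706.3 kilohertz = 706300 hertz

551.4 kilohertz < 706.3 kilohertz < 9.556 megahertz < 743 gigahertz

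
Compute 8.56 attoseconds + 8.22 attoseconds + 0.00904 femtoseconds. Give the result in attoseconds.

In attoseconds:
  8.56 attoseconds → 8.56
  8.22 attoseconds → 8.22
  0.00904 femtoseconds = 0.00904e3 attoseconds = 9.04
Sum: 8.56 + 8.22 + 9.04 = 25.82

25.82 attoseconds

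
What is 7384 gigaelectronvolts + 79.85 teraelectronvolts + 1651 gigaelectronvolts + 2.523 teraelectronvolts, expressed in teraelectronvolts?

In teraelectronvolts:
  7384 gigaelectronvolts = 7384e-3 teraelectronvolts = 7.384
  79.85 teraelectronvolts → 79.85
  1651 gigaelectronvolts = 1651e-3 teraelectronvolts = 1.651
  2.523 teraelectronvolts → 2.523
Sum: 7.384 + 79.85 + 1.651 + 2.523 = 91.408

91.408 teraelectronvolts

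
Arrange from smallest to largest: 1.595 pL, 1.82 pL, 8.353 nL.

1.595 pL < 1.82 pL < 8.353 nL

1.595 pL = 0.000000000001595 L
1.82 pL = 0.00000000000182 L
8.353 nL = 0.000000008353 L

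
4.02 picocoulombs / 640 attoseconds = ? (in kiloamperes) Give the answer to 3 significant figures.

(4.02e-12) / (640e-18) = 0.0062812e6 A

6.28 kiloamperes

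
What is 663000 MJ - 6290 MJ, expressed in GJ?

In GJ:
  663000 MJ = 663000 × 10⁻³ GJ = 663
  6290 MJ = 6290 × 10⁻³ GJ = 6.29
Difference: 663 - 6.29 = 656.71

656.71 GJ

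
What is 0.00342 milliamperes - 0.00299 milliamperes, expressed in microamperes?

0.43 microamperes

In microamperes:
  0.00342 milliamperes = 0.00342 × 10³ microamperes = 3.42
  0.00299 milliamperes = 0.00299 × 10³ microamperes = 2.99
Difference: 3.42 - 2.99 = 0.43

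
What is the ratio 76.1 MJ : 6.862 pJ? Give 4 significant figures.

11090000000000000000

(76.1e6) / (6.862e-12) = 11.09e18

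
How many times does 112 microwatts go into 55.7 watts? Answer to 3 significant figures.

497000

(55.7) / (112 × 10^-6) = 0.4973 × 10^6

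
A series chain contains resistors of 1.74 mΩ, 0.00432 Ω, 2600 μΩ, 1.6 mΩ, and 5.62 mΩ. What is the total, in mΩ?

15.88 mΩ

In mΩ:
  1.74 mΩ → 1.74
  0.00432 Ω = 0.00432 × 10^3 mΩ = 4.32
  2600 μΩ = 2600 × 10^-3 mΩ = 2.6
  1.6 mΩ → 1.6
  5.62 mΩ → 5.62
Sum: 1.74 + 4.32 + 2.6 + 1.6 + 5.62 = 15.88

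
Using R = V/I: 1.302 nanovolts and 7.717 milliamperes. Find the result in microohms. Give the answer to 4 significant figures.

(1.302 × 10^-9) / (7.717 × 10^-3) = 0.168718 × 10^-6 Ω

0.1687 microohms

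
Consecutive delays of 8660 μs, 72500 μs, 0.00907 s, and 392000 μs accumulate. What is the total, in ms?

482.23 ms

In ms:
  8660 μs = 8660 × 10^-3 ms = 8.66
  72500 μs = 72500 × 10^-3 ms = 72.5
  0.00907 s = 0.00907 × 10^3 ms = 9.07
  392000 μs = 392000 × 10^-3 ms = 392
Sum: 8.66 + 72.5 + 9.07 + 392 = 482.23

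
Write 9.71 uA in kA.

micro = 10^-6, kilo = 10^3; factor is 10^-9.
9.71 × 10^-9 = 0.00000000971

0.00000000971 kA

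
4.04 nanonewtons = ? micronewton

nano = 10⁻⁹, micro = 10⁻⁶; factor is 10⁻³.
4.04 × 10⁻³ = 0.00404

0.00404 micronewtons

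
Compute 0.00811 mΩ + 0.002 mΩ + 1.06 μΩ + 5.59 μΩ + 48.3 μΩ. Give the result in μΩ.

In μΩ:
  0.00811 mΩ = 0.00811 × 10³ μΩ = 8.11
  0.002 mΩ = 0.002 × 10³ μΩ = 2
  1.06 μΩ → 1.06
  5.59 μΩ → 5.59
  48.3 μΩ → 48.3
Sum: 8.11 + 2 + 1.06 + 5.59 + 48.3 = 65.06

65.06 μΩ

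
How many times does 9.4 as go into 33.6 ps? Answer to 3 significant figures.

(33.6e-12) / (9.4e-18) = 3.574e6

3570000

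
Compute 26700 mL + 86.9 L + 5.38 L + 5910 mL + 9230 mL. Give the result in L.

In L:
  26700 mL = 26700 × 10⁻³ L = 26.7
  86.9 L → 86.9
  5.38 L → 5.38
  5910 mL = 5910 × 10⁻³ L = 5.91
  9230 mL = 9230 × 10⁻³ L = 9.23
Sum: 26.7 + 86.9 + 5.38 + 5.91 + 9.23 = 134.12

134.12 L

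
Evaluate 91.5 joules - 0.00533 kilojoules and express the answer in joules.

In joules:
  91.5 joules → 91.5
  0.00533 kilojoules = 0.00533 × 10^3 joules = 5.33
Difference: 91.5 - 5.33 = 86.17

86.17 joules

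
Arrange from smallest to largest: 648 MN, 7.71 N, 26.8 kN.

648 MN = 648000000 N
7.71 N = 7.71 N
26.8 kN = 26800 N

7.71 N < 26.8 kN < 648 MN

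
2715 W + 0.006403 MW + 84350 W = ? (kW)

93.468 kW

In kW:
  2715 W = 2715e-3 kW = 2.715
  0.006403 MW = 0.006403e3 kW = 6.403
  84350 W = 84350e-3 kW = 84.35
Sum: 2.715 + 6.403 + 84.35 = 93.468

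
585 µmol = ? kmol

0.000000585 kmol

micro = 10⁻⁶, kilo = 10³; factor is 10⁻⁹.
585 × 10⁻⁹ = 0.000000585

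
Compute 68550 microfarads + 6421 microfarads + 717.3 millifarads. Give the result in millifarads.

In millifarads:
  68550 microfarads = 68550e-3 millifarads = 68.55
  6421 microfarads = 6421e-3 millifarads = 6.421
  717.3 millifarads → 717.3
Sum: 68.55 + 6.421 + 717.3 = 792.271

792.271 millifarads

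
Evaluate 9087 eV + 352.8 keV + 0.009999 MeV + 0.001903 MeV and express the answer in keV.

373.789 keV

In keV:
  9087 eV = 9087e-3 keV = 9.087
  352.8 keV → 352.8
  0.009999 MeV = 0.009999e3 keV = 9.999
  0.001903 MeV = 0.001903e3 keV = 1.903
Sum: 9.087 + 352.8 + 9.999 + 1.903 = 373.789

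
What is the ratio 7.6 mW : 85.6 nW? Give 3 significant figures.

88800

(7.6e-3) / (85.6e-9) = 0.08879e6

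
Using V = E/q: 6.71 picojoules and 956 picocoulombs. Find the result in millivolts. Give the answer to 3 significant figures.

(6.71 × 10⁻¹²) / (956 × 10⁻¹²) = 0.0070188 V

7.02 millivolts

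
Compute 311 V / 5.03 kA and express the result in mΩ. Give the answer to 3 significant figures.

(311) / (5.03 × 10^3) = 61.829 × 10^-3 Ω

61.8 mΩ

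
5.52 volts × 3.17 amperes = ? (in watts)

5.52 × 3.17 = 17.4984 W

17.4984 watts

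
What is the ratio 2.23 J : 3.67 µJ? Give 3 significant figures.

(2.23) / (3.67 × 10⁻⁶) = 0.6076 × 10⁶

608000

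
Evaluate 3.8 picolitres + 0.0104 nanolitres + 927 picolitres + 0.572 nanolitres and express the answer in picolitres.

In picolitres:
  3.8 picolitres → 3.8
  0.0104 nanolitres = 0.0104 × 10^3 picolitres = 10.4
  927 picolitres → 927
  0.572 nanolitres = 0.572 × 10^3 picolitres = 572
Sum: 3.8 + 10.4 + 927 + 572 = 1513.2

1513.2 picolitres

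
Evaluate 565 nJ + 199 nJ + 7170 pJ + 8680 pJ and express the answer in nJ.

779.85 nJ

In nJ:
  565 nJ → 565
  199 nJ → 199
  7170 pJ = 7170e-3 nJ = 7.17
  8680 pJ = 8680e-3 nJ = 8.68
Sum: 565 + 199 + 7.17 + 8.68 = 779.85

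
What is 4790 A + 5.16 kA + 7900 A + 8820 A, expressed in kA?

In kA:
  4790 A = 4790e-3 kA = 4.79
  5.16 kA → 5.16
  7900 A = 7900e-3 kA = 7.9
  8820 A = 8820e-3 kA = 8.82
Sum: 4.79 + 5.16 + 7.9 + 8.82 = 26.67

26.67 kA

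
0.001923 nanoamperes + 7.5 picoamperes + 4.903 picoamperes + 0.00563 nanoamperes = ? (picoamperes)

In picoamperes:
  0.001923 nanoamperes = 0.001923 × 10^3 picoamperes = 1.923
  7.5 picoamperes → 7.5
  4.903 picoamperes → 4.903
  0.00563 nanoamperes = 0.00563 × 10^3 picoamperes = 5.63
Sum: 1.923 + 7.5 + 4.903 + 5.63 = 19.956

19.956 picoamperes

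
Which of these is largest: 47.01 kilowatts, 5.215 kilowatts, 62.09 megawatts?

47.01 kilowatts = 47010 watts
5.215 kilowatts = 5215 watts
62.09 megawatts = 62090000 watts

62.09 megawatts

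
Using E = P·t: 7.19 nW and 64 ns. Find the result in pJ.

7.19 × 10⁻⁹ × 64 × 10⁻⁹ = 460.16 × 10⁻¹⁸ J

0.00046016 pJ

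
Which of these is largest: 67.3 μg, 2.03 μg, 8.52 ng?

67.3 μg

67.3 μg = 0.0000673 g
2.03 μg = 0.00000203 g
8.52 ng = 0.00000000852 g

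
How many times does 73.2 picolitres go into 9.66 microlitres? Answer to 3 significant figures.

132000

(9.66 × 10⁻⁶) / (73.2 × 10⁻¹²) = 0.132 × 10⁶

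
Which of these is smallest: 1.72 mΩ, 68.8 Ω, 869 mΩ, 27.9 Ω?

1.72 mΩ

1.72 mΩ = 0.00172 Ω
68.8 Ω = 68.8 Ω
869 mΩ = 0.869 Ω
27.9 Ω = 27.9 Ω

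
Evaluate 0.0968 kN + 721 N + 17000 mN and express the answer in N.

834.8 N

In N:
  0.0968 kN = 0.0968e3 N = 96.8
  721 N → 721
  17000 mN = 17000e-3 N = 17
Sum: 96.8 + 721 + 17 = 834.8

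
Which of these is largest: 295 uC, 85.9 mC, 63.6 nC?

295 uC = 0.000295 C
85.9 mC = 0.0859 C
63.6 nC = 0.0000000636 C

85.9 mC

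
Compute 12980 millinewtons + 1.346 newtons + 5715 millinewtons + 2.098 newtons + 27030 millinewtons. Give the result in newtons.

49.169 newtons

In newtons:
  12980 millinewtons = 12980 × 10^-3 newtons = 12.98
  1.346 newtons → 1.346
  5715 millinewtons = 5715 × 10^-3 newtons = 5.715
  2.098 newtons → 2.098
  27030 millinewtons = 27030 × 10^-3 newtons = 27.03
Sum: 12.98 + 1.346 + 5.715 + 2.098 + 27.03 = 49.169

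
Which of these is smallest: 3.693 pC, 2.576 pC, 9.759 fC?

3.693 pC = 0.000000000003693 C
2.576 pC = 0.000000000002576 C
9.759 fC = 0.000000000000009759 C

9.759 fC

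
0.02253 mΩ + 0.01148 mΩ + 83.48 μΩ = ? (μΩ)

In μΩ:
  0.02253 mΩ = 0.02253 × 10³ μΩ = 22.53
  0.01148 mΩ = 0.01148 × 10³ μΩ = 11.48
  83.48 μΩ → 83.48
Sum: 22.53 + 11.48 + 83.48 = 117.49

117.49 μΩ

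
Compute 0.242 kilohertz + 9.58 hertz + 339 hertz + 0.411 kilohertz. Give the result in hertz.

In hertz:
  0.242 kilohertz = 0.242 × 10^3 hertz = 242
  9.58 hertz → 9.58
  339 hertz → 339
  0.411 kilohertz = 0.411 × 10^3 hertz = 411
Sum: 242 + 9.58 + 339 + 411 = 1001.58

1001.58 hertz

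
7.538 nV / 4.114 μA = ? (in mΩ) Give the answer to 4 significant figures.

(7.538 × 10⁻⁹) / (4.114 × 10⁻⁶) = 1.83228 × 10⁻³ Ω

1.832 mΩ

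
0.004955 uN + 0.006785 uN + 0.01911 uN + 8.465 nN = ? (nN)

In nN:
  0.004955 uN = 0.004955e3 nN = 4.955
  0.006785 uN = 0.006785e3 nN = 6.785
  0.01911 uN = 0.01911e3 nN = 19.11
  8.465 nN → 8.465
Sum: 4.955 + 6.785 + 19.11 + 8.465 = 39.315

39.315 nN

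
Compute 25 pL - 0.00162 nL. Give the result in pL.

23.38 pL

In pL:
  25 pL → 25
  0.00162 nL = 0.00162e3 pL = 1.62
Difference: 25 - 1.62 = 23.38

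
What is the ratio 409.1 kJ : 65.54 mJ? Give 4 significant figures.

6242000

(409.1 × 10³) / (65.54 × 10⁻³) = 6.242 × 10⁶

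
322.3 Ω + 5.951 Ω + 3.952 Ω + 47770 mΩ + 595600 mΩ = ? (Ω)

975.573 Ω

In Ω:
  322.3 Ω → 322.3
  5.951 Ω → 5.951
  3.952 Ω → 3.952
  47770 mΩ = 47770 × 10^-3 Ω = 47.77
  595600 mΩ = 595600 × 10^-3 Ω = 595.6
Sum: 322.3 + 5.951 + 3.952 + 47.77 + 595.6 = 975.573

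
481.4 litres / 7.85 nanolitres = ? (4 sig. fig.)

(481.4) / (7.85 × 10^-9) = 61.325 × 10^9

61320000000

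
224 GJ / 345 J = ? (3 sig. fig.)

(224 × 10⁹) / (345) = 0.6493 × 10⁹

649000000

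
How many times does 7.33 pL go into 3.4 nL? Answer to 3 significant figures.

(3.4e-9) / (7.33e-12) = 0.4638e3

464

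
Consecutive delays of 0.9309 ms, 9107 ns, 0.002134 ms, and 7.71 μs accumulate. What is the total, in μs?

949.851 μs

In μs:
  0.9309 ms = 0.9309e3 μs = 930.9
  9107 ns = 9107e-3 μs = 9.107
  0.002134 ms = 0.002134e3 μs = 2.134
  7.71 μs → 7.71
Sum: 930.9 + 9.107 + 2.134 + 7.71 = 949.851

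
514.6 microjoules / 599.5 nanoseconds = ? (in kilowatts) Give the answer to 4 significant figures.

0.8584 kilowatts

(514.6e-6) / (599.5e-9) = 0.858382e3 W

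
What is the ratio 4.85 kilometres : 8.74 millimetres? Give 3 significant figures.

555000

(4.85 × 10³) / (8.74 × 10⁻³) = 0.5549 × 10⁶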